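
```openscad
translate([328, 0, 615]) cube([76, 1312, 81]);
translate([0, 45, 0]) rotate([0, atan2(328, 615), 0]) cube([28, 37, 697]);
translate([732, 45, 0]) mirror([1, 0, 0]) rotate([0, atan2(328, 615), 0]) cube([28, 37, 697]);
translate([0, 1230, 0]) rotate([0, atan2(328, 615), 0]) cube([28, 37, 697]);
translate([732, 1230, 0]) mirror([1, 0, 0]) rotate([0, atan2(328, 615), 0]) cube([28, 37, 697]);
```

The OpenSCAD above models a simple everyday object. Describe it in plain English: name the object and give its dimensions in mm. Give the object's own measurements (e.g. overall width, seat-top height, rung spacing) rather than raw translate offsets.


A sawhorse. A 76×1312×81 mm beam (x, y, z) sits on two A-frame leg pairs. Each pair is two raked legs of 28×37 mm section (37 mm along y) splaying symmetrically in x. Each leg rises 615 mm vertically over 328 mm of horizontal reach and is 697 mm long along its own axis. Every leg's outer bottom edge rests on the floor and its outer top edge meets a bottom edge of the beam — the left legs (tilting toward +x) meet the beam's −x bottom edge, the right legs (their mirror images, tilting toward −x) meet its +x bottom edge — so the leg tops tuck under the beam, the beam's underside is 615 mm above the floor, and the feet are 732 mm apart outside-to-outside with the beam centred between them. The two leg pairs are set in 45 mm from either end of the beam.


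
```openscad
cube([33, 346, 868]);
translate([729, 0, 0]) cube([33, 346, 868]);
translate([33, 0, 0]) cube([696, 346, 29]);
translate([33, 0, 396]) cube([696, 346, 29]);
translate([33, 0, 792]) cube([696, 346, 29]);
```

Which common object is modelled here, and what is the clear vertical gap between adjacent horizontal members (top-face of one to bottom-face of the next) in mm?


A bookshelf. The clear shelf gap is 367 mm.

Two tall side panels with 3 horizontal boards between them — a bookshelf. The first two shelf undersides are at z = 0 and z = 396; with shelf thickness 29, the clear gap is 396 − 0 − 29 = 367 mm.


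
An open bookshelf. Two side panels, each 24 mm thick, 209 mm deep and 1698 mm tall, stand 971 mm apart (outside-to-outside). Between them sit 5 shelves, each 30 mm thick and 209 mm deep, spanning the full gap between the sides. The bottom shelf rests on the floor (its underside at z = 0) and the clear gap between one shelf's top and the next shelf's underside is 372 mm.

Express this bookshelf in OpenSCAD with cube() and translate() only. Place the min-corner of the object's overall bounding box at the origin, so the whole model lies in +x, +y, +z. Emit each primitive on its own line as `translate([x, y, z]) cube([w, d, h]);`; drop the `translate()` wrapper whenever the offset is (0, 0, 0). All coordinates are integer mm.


cube([24, 209, 1698]);
translate([947, 0, 0]) cube([24, 209, 1698]);
translate([24, 0, 0]) cube([923, 209, 30]);
translate([24, 0, 402]) cube([923, 209, 30]);
translate([24, 0, 804]) cube([923, 209, 30]);
translate([24, 0, 1206]) cube([923, 209, 30]);
translate([24, 0, 1608]) cube([923, 209, 30]);


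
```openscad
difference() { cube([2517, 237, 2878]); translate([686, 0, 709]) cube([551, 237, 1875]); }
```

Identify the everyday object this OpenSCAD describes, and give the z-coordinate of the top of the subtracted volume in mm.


A wall with a window opening. The window head height is 2584 mm.

A wall with a rectangular opening subtracted — a window. Sill at z = 709, opening 1875 mm tall, so the head is at 709 + 1875 = 2584 mm.


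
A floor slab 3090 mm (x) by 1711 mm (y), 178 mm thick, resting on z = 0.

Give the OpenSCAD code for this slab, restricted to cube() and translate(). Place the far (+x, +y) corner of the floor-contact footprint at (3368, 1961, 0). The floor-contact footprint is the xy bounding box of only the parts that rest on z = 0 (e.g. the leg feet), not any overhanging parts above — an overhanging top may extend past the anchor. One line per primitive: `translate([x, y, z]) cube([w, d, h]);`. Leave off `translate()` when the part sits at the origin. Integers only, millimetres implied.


translate([278, 250, 0]) cube([3090, 1711, 178]);


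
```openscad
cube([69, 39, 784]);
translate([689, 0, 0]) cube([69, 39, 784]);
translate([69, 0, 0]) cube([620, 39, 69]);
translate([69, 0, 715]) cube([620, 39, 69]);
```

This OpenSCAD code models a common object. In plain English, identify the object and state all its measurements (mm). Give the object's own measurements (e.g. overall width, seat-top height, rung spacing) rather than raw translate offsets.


A rectangular picture frame lying in the x–z plane (depth along y). The opening is 620 mm wide (x) by 646 mm tall (z), surrounded by a border 69 mm wide on all four sides. The frame is 39 mm deep and is made of two full-height vertical stiles with two horizontal rails fitted between them.


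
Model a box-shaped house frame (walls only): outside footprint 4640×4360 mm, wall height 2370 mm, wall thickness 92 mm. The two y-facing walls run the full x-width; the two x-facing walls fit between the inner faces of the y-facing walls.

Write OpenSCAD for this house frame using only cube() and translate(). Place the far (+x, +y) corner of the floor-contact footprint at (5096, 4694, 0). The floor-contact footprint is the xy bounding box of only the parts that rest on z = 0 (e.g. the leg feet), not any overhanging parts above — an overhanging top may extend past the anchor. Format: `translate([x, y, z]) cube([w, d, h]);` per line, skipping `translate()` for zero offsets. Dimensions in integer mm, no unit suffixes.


translate([456, 334, 0]) cube([4640, 92, 2370]);
translate([456, 4602, 0]) cube([4640, 92, 2370]);
translate([456, 426, 0]) cube([92, 4176, 2370]);
translate([5004, 426, 0]) cube([92, 4176, 2370]);


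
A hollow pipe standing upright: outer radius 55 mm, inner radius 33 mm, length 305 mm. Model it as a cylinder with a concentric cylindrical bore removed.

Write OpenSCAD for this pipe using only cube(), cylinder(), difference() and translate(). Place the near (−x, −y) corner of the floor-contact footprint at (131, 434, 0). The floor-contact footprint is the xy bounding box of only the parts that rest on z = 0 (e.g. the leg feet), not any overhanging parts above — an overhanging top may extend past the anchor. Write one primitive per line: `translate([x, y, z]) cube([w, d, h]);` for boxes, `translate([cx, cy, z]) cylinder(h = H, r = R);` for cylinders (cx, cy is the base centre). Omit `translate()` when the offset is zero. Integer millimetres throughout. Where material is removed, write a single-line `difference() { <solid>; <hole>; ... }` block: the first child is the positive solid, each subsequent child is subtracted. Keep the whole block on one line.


difference() { translate([186, 489, 0]) cylinder(h = 305, r = 55); translate([186, 489, 0]) cylinder(h = 305, r = 33); }


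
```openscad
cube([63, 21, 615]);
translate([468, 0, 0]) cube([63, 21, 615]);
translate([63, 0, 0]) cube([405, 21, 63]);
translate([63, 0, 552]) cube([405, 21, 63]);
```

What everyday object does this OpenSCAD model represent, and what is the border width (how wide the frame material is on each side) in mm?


A picture frame. The border width is 63 mm.

Four thin pieces enclosing a rectangular opening — a picture frame. The two full-height stiles are 615 mm tall; the top rail sits at z = 552 and is 63 mm tall, so the border above the opening is 615 − 552 = 63 mm, matching the stile x-width.


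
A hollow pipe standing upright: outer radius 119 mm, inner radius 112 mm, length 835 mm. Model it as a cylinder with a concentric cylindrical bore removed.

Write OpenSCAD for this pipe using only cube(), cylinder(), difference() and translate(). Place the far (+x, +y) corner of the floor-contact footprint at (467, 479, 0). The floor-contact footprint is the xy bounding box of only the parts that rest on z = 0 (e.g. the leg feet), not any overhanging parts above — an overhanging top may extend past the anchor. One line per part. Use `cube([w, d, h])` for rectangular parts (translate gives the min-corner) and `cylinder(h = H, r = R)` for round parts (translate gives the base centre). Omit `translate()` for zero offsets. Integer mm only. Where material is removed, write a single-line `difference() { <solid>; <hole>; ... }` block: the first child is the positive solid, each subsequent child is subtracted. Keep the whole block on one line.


difference() { translate([348, 360, 0]) cylinder(h = 835, r = 119); translate([348, 360, 0]) cylinder(h = 835, r = 112); }


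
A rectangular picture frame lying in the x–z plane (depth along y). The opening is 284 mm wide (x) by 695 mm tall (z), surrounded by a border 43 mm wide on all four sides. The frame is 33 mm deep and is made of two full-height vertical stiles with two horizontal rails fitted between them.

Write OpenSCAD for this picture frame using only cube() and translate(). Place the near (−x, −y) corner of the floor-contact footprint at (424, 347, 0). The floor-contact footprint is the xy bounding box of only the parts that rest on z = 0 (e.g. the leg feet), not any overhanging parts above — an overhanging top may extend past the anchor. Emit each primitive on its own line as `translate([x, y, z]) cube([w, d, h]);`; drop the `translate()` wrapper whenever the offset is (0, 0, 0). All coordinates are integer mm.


translate([424, 347, 0]) cube([43, 33, 781]);
translate([751, 347, 0]) cube([43, 33, 781]);
translate([467, 347, 0]) cube([284, 33, 43]);
translate([467, 347, 738]) cube([284, 33, 43]);


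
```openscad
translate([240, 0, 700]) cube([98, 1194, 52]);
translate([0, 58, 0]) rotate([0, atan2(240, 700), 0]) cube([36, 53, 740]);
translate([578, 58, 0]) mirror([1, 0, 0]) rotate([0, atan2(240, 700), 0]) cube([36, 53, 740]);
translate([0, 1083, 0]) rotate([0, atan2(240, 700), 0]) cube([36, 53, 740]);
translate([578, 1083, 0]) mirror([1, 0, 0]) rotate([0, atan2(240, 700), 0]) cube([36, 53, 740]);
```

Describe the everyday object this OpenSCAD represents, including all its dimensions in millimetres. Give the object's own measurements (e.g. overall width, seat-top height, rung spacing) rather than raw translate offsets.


A sawhorse. A 98×1194×52 mm beam (x, y, z) sits on two A-frame leg pairs. Each pair is two raked legs of 36×53 mm section (53 mm along y) splaying symmetrically in x. Each leg rises 700 mm vertically over 240 mm of horizontal reach and is 740 mm long along its own axis. Every leg's outer bottom edge rests on the floor and its outer top edge meets a bottom edge of the beam — the left legs (tilting toward +x) meet the beam's −x bottom edge, the right legs (their mirror images, tilting toward −x) meet its +x bottom edge — so the leg tops tuck under the beam, the beam's underside is 700 mm above the floor, and the feet are 578 mm apart outside-to-outside with the beam centred between them. The two leg pairs are set in 58 mm from either end of the beam.


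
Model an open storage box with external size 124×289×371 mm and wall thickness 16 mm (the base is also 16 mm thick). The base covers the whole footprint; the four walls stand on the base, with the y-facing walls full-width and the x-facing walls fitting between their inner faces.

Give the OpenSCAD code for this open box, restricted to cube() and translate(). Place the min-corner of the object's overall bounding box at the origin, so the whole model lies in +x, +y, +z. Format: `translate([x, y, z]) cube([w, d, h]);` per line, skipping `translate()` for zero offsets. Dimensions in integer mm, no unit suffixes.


cube([124, 289, 16]);
translate([0, 0, 16]) cube([124, 16, 355]);
translate([0, 273, 16]) cube([124, 16, 355]);
translate([0, 16, 16]) cube([16, 257, 355]);
translate([108, 16, 16]) cube([16, 257, 355]);


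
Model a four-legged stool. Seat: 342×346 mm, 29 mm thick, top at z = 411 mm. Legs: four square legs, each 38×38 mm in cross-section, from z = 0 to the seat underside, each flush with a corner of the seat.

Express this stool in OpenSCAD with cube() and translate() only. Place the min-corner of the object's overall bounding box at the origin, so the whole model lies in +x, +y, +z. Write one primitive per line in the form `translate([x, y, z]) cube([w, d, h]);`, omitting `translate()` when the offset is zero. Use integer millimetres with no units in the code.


// leg_h = 411 - 29 = 382
translate([0, 0, 382]) cube([342, 346, 29]);
cube([38, 38, 382]);
translate([304, 0, 0]) cube([38, 38, 382]);
translate([0, 308, 0]) cube([38, 38, 382]);
translate([304, 308, 0]) cube([38, 38, 382]);


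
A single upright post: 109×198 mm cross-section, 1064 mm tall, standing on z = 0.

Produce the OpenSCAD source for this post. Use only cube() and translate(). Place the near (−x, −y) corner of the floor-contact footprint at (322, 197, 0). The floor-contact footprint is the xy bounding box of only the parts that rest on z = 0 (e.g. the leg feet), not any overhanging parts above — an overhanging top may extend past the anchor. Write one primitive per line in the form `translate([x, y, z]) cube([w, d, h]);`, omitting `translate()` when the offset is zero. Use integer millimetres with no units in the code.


translate([322, 197, 0]) cube([109, 198, 1064]);


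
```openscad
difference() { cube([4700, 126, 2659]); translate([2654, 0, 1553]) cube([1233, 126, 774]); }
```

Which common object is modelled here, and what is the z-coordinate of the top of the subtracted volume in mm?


A wall with a window opening. The window head height is 2327 mm.

A wall with a rectangular opening subtracted — a window. Sill at z = 1553, opening 774 mm tall, so the head is at 1553 + 774 = 2327 mm.


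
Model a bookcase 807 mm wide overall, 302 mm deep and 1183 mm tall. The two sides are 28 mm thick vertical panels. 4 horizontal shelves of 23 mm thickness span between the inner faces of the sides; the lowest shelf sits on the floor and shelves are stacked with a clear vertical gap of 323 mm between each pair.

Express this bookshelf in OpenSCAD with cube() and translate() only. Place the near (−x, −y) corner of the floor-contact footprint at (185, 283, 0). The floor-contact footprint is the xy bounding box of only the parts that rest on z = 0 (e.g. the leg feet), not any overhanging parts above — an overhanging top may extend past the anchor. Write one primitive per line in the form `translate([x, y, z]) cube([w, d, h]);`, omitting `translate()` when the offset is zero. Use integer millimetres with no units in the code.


translate([185, 283, 0]) cube([28, 302, 1183]);
translate([964, 283, 0]) cube([28, 302, 1183]);
translate([213, 283, 0]) cube([751, 302, 23]);
translate([213, 283, 346]) cube([751, 302, 23]);
translate([213, 283, 692]) cube([751, 302, 23]);
translate([213, 283, 1038]) cube([751, 302, 23]);


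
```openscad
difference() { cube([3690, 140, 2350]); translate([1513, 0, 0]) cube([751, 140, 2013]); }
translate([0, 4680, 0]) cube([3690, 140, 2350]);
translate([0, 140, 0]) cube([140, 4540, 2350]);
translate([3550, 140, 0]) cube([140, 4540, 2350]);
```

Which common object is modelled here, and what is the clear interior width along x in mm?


A single room. The interior width is 3410 mm.

Four walls enclosing a rectangle with a door in the front wall — a room. Outside width 3690 minus two 140 mm walls gives 3410 mm.


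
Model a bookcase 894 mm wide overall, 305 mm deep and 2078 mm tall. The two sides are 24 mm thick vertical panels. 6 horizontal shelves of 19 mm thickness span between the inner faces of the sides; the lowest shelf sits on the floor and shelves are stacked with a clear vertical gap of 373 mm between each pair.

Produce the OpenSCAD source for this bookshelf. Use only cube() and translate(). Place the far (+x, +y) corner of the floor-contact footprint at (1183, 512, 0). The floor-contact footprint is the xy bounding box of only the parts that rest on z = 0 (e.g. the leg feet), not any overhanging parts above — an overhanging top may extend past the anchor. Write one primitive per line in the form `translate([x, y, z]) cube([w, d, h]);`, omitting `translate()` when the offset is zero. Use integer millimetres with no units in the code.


translate([289, 207, 0]) cube([24, 305, 2078]);
translate([1159, 207, 0]) cube([24, 305, 2078]);
translate([313, 207, 0]) cube([846, 305, 19]);
translate([313, 207, 392]) cube([846, 305, 19]);
translate([313, 207, 784]) cube([846, 305, 19]);
translate([313, 207, 1176]) cube([846, 305, 19]);
translate([313, 207, 1568]) cube([846, 305, 19]);
translate([313, 207, 1960]) cube([846, 305, 19]);


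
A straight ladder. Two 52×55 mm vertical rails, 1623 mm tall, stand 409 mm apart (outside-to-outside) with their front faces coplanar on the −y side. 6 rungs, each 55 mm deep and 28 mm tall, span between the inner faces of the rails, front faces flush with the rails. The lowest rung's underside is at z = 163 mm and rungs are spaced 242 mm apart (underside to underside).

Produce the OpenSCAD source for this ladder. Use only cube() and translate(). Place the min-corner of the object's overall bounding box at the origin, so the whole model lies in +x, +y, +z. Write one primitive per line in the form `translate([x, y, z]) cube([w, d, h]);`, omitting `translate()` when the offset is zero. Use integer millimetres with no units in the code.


cube([52, 55, 1623]);
translate([357, 0, 0]) cube([52, 55, 1623]);
translate([52, 0, 163]) cube([305, 55, 28]);
translate([52, 0, 405]) cube([305, 55, 28]);
translate([52, 0, 647]) cube([305, 55, 28]);
translate([52, 0, 889]) cube([305, 55, 28]);
translate([52, 0, 1131]) cube([305, 55, 28]);
translate([52, 0, 1373]) cube([305, 55, 28]);


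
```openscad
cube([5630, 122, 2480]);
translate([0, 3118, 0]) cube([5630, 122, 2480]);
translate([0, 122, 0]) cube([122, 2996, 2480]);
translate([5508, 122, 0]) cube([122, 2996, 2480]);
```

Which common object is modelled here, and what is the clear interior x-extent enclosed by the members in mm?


A house (or room) frame. The interior width is 5386 mm.

Four 2480 mm walls enclosing a rectangle with no floor or roof — a room or house frame. Outside width is 5630 mm and wall thickness is 122 mm, so the interior width is 5630 − 2 × 122 = 5386 mm.


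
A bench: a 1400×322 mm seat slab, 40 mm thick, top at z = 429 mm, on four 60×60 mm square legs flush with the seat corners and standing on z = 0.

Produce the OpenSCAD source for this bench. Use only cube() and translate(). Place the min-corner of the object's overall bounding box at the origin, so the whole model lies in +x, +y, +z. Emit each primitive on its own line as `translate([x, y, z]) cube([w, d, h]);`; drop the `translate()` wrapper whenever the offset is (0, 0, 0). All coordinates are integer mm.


translate([0, 0, 389]) cube([1400, 322, 40]);
cube([60, 60, 389]);
translate([0, 262, 0]) cube([60, 60, 389]);
translate([1340, 0, 0]) cube([60, 60, 389]);
translate([1340, 262, 0]) cube([60, 60, 389]);


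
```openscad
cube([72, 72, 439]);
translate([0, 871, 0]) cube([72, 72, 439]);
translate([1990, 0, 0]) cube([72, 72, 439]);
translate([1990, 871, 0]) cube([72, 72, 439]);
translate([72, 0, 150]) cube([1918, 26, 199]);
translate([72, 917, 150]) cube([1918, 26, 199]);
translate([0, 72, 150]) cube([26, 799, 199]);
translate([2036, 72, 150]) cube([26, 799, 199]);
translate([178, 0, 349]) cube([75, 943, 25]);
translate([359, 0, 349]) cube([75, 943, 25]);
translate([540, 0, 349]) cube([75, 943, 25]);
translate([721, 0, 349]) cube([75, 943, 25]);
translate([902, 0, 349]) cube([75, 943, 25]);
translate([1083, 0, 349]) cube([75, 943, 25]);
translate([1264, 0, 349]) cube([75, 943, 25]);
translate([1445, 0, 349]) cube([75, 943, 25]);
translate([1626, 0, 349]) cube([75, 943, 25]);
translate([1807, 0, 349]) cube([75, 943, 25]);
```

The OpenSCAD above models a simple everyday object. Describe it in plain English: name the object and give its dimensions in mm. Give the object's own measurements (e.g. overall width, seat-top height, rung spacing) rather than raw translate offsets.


A bed frame 2062 mm long (x) by 943 mm wide (y). Four 72×72 mm corner posts, 439 mm tall, at the corners of the footprint. Four rails of 26 mm thickness and 199 mm height run between adjacent posts with their undersides at z = 150 mm, their outer faces flush with the outside of the frame (the two x-running rails run between the posts' inner faces; the two y-running rails run between the posts' inner faces). 10 slats, each 75 mm wide (x) and 25 mm thick, lie across the top of the two x-running rails, running the full 943 mm width of the frame in y; along x they sit between the end posts with a 106 mm gap after the −x posts and between neighbouring slats, leaving 108 mm before the +x posts.


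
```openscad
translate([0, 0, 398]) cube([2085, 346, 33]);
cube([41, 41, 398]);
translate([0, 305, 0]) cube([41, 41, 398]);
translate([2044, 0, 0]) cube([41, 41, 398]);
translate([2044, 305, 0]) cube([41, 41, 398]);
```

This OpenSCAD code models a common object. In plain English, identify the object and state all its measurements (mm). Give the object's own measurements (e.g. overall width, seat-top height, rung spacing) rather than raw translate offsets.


A long wooden bench with a 2085 mm (x) × 346 mm (y) seat, 33 mm thick, its top surface 431 mm above the floor. Four 41 mm square legs at the seat corners, flush with the edges, run from z = 0 to the seat underside.


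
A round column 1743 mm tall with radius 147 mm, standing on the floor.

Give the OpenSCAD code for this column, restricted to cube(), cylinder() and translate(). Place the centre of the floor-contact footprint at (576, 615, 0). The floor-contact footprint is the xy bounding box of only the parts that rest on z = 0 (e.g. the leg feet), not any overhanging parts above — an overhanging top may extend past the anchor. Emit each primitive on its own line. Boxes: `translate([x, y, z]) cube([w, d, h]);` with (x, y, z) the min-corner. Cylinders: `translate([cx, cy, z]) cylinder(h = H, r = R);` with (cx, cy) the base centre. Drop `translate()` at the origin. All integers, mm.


translate([576, 615, 0]) cylinder(h = 1743, r = 147);


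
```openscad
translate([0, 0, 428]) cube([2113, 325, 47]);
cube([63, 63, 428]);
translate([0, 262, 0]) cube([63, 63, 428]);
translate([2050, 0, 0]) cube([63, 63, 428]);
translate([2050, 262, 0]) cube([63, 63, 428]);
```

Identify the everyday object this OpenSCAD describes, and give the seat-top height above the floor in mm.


A bench. The seat-top height is 475 mm.

A long slab on four corner posts — a bench. The slab sits at z = 428 with thickness 47, so the top is 428 + 47 = 475 mm.


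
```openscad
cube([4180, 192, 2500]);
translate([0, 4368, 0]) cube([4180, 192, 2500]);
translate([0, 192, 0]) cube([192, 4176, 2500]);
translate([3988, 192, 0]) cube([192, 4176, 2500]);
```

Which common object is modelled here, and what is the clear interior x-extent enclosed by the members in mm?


A house (or room) frame. The interior width is 3796 mm.

Four 2500 mm walls enclosing a rectangle with no floor or roof — a room or house frame. Outside width is 4180 mm and wall thickness is 192 mm, so the interior width is 4180 − 2 × 192 = 3796 mm.


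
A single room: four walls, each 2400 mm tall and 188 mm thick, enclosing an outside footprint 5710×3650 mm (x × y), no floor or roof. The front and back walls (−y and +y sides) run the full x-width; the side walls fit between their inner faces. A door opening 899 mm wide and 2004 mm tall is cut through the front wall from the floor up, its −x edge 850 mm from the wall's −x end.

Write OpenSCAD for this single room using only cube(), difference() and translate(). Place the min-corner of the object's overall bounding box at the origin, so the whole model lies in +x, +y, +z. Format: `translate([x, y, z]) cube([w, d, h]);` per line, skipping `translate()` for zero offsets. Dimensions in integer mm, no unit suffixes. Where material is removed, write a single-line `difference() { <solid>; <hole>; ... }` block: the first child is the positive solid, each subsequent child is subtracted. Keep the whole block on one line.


difference() { cube([5710, 188, 2400]); translate([850, 0, 0]) cube([899, 188, 2004]); }
translate([0, 3462, 0]) cube([5710, 188, 2400]);
translate([0, 188, 0]) cube([188, 3274, 2400]);
translate([5522, 188, 0]) cube([188, 3274, 2400]);


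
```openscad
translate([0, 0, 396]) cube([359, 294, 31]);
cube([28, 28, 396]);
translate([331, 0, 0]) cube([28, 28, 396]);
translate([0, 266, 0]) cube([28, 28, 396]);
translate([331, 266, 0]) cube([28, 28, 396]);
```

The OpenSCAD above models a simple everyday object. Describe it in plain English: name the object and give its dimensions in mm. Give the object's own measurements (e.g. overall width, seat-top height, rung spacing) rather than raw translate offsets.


A simple wooden stool: a rectangular seat 359 mm (x) by 294 mm (y), 31 mm thick, top face at z = 427 mm, on four square legs, each 28×28 mm in cross-section. The legs rest on z = 0, each flush with a corner of the seat.


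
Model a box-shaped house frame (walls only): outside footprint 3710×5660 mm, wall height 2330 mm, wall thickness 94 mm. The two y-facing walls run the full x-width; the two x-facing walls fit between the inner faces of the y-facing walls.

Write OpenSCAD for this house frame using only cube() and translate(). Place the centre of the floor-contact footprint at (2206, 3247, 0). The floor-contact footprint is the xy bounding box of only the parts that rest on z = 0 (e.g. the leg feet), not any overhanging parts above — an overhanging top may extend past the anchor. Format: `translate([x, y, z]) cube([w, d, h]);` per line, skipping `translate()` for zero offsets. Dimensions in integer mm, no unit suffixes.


translate([351, 417, 0]) cube([3710, 94, 2330]);
translate([351, 5983, 0]) cube([3710, 94, 2330]);
translate([351, 511, 0]) cube([94, 5472, 2330]);
translate([3967, 511, 0]) cube([94, 5472, 2330]);


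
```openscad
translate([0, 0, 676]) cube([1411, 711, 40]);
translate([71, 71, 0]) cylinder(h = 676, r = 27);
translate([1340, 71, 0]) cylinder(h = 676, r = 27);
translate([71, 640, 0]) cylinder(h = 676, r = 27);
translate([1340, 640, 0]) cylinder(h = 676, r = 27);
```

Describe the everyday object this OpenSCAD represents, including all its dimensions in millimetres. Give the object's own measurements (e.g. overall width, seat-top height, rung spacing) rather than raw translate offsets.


A rectangular dining table. The top is 1411×711×40 mm with its upper surface at z = 716 mm. It stands on four round legs of 54 mm diameter, each leg's bounding box inset 44 mm from the nearest pair of top edges, running from the floor to the underside of the top.


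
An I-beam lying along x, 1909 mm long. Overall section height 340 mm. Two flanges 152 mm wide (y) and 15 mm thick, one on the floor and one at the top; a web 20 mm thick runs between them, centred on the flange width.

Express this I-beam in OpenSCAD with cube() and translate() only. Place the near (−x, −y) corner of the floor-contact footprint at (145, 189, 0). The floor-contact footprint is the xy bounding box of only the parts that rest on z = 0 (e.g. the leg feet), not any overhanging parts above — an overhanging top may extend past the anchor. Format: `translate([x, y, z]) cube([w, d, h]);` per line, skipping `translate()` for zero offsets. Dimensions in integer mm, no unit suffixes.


translate([145, 189, 0]) cube([1909, 152, 15]);
translate([145, 255, 15]) cube([1909, 20, 310]);
translate([145, 189, 325]) cube([1909, 152, 15]);


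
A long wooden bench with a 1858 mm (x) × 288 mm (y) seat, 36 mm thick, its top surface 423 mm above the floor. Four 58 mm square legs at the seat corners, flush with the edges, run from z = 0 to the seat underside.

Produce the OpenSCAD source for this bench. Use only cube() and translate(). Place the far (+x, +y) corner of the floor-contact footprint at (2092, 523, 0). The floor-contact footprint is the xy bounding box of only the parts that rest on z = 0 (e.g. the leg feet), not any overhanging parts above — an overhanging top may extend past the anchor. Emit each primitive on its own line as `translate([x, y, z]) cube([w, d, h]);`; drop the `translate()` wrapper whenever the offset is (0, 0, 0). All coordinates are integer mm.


translate([234, 235, 387]) cube([1858, 288, 36]);
translate([234, 235, 0]) cube([58, 58, 387]);
translate([234, 465, 0]) cube([58, 58, 387]);
translate([2034, 235, 0]) cube([58, 58, 387]);
translate([2034, 465, 0]) cube([58, 58, 387]);


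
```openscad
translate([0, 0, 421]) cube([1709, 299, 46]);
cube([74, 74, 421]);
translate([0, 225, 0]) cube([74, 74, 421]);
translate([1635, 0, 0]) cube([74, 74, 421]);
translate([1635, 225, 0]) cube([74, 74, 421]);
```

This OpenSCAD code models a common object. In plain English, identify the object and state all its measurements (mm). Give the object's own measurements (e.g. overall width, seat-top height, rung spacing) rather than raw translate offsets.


A bench: a 1709×299 mm seat slab, 46 mm thick, top at z = 467 mm, on four 74×74 mm square legs flush with the seat corners and standing on z = 0.


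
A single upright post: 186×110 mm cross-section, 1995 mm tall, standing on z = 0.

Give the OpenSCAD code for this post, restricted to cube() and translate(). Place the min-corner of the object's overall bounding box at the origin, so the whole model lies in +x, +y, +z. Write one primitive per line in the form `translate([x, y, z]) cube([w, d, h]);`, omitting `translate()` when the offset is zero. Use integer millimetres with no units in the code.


cube([186, 110, 1995]);


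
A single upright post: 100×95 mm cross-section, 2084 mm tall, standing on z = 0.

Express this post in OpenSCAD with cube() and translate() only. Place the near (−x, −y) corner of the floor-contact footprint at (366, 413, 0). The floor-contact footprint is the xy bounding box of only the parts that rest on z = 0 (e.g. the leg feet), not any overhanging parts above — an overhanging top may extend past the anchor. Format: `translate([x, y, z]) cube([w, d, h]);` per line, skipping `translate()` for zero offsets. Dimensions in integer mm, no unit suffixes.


translate([366, 413, 0]) cube([100, 95, 2084]);


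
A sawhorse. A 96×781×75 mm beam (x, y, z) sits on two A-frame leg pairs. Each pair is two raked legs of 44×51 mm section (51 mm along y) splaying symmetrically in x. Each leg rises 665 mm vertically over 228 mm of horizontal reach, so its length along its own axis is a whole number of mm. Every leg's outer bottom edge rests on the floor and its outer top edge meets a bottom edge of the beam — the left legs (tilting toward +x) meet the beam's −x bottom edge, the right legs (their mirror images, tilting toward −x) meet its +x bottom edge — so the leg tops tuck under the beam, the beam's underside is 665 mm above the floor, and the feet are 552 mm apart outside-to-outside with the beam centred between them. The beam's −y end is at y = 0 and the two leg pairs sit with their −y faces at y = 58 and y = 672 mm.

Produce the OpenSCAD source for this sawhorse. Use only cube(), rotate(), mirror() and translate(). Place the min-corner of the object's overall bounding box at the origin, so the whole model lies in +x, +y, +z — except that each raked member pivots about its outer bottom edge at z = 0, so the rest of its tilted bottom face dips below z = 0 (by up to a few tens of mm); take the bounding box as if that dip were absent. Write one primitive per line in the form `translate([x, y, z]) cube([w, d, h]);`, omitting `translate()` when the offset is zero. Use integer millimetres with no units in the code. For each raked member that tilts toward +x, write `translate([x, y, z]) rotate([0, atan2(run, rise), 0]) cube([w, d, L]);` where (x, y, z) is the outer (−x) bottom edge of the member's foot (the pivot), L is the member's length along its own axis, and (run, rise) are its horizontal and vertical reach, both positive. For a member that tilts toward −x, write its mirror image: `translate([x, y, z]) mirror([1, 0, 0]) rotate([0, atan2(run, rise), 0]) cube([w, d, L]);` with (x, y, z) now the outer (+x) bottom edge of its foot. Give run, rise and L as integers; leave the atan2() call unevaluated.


translate([228, 0, 665]) cube([96, 781, 75]);
translate([0, 58, 0]) rotate([0, atan2(228, 665), 0]) cube([44, 51, 703]);
translate([552, 58, 0]) mirror([1, 0, 0]) rotate([0, atan2(228, 665), 0]) cube([44, 51, 703]);
translate([0, 672, 0]) rotate([0, atan2(228, 665), 0]) cube([44, 51, 703]);
translate([552, 672, 0]) mirror([1, 0, 0]) rotate([0, atan2(228, 665), 0]) cube([44, 51, 703]);


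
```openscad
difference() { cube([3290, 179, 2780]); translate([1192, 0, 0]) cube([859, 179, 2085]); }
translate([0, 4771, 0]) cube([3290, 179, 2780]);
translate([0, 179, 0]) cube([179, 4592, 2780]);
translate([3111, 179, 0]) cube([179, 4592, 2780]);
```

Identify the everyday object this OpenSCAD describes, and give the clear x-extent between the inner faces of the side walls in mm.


A single room. The interior width is 2932 mm.

Four walls enclosing a rectangle with a door in the front wall — a room. Outside width 3290 minus two 179 mm walls gives 2932 mm.


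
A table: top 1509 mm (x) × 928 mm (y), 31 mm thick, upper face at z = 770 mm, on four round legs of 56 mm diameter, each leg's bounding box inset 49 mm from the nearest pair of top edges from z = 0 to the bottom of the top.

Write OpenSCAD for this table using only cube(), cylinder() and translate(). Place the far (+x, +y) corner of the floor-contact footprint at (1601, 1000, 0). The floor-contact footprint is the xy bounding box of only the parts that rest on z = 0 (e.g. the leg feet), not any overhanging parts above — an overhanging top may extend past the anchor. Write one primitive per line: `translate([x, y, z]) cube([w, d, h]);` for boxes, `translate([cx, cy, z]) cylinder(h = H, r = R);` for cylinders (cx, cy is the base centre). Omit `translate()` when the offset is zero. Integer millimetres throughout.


translate([141, 121, 739]) cube([1509, 928, 31]);
translate([218, 198, 0]) cylinder(h = 739, r = 28);
translate([1573, 198, 0]) cylinder(h = 739, r = 28);
translate([218, 972, 0]) cylinder(h = 739, r = 28);
translate([1573, 972, 0]) cylinder(h = 739, r = 28);


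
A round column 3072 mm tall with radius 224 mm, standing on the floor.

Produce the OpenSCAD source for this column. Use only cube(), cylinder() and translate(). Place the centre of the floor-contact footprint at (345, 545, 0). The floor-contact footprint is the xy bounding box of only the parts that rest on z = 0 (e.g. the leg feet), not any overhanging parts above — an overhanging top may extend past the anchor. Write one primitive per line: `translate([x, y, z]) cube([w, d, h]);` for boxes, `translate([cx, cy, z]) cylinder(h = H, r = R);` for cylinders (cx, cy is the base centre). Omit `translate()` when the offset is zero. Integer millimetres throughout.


translate([345, 545, 0]) cylinder(h = 3072, r = 224);


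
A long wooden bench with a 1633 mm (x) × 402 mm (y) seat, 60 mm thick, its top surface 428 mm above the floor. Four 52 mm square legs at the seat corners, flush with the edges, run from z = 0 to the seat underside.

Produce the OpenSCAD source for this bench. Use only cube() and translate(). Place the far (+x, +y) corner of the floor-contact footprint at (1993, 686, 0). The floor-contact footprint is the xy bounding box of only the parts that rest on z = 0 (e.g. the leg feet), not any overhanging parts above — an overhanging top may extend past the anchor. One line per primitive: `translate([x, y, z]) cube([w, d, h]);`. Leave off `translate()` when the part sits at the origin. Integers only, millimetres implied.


translate([360, 284, 368]) cube([1633, 402, 60]);
translate([360, 284, 0]) cube([52, 52, 368]);
translate([360, 634, 0]) cube([52, 52, 368]);
translate([1941, 284, 0]) cube([52, 52, 368]);
translate([1941, 634, 0]) cube([52, 52, 368]);


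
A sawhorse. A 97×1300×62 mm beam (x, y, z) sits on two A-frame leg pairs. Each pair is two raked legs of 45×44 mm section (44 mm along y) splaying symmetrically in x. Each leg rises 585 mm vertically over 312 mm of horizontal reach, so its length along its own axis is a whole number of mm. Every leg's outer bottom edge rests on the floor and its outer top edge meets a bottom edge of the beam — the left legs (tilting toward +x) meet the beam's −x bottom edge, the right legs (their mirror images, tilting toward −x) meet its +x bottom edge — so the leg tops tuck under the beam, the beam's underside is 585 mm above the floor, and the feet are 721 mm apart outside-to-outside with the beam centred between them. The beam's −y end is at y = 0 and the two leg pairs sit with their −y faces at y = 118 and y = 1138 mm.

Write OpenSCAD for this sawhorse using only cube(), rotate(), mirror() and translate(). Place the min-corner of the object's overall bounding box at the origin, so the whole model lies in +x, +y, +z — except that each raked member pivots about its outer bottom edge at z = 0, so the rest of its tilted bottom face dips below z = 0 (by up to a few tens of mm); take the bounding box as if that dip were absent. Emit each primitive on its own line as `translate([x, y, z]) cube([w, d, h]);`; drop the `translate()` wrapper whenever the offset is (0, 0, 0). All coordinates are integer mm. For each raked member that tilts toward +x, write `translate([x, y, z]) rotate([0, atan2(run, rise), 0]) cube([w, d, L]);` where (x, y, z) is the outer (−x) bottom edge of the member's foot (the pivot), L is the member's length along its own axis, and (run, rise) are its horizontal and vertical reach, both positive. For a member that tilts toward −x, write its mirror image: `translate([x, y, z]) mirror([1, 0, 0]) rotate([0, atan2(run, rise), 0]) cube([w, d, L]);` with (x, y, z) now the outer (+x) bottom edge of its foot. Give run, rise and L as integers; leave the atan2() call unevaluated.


translate([312, 0, 585]) cube([97, 1300, 62]);
translate([0, 118, 0]) rotate([0, atan2(312, 585), 0]) cube([45, 44, 663]);
translate([721, 118, 0]) mirror([1, 0, 0]) rotate([0, atan2(312, 585), 0]) cube([45, 44, 663]);
translate([0, 1138, 0]) rotate([0, atan2(312, 585), 0]) cube([45, 44, 663]);
translate([721, 1138, 0]) mirror([1, 0, 0]) rotate([0, atan2(312, 585), 0]) cube([45, 44, 663]);


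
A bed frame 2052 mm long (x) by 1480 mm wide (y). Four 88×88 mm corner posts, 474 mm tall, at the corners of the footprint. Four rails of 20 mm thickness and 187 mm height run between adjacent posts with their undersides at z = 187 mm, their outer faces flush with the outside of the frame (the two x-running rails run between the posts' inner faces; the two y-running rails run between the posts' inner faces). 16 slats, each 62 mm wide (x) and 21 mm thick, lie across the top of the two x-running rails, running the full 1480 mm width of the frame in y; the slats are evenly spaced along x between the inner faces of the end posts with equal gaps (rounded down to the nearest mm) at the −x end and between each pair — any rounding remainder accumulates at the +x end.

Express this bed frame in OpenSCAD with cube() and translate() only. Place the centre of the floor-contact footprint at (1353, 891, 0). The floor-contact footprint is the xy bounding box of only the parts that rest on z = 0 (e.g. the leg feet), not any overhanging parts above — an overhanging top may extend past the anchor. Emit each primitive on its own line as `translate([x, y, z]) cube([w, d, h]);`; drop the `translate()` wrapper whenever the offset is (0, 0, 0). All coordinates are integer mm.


translate([327, 151, 0]) cube([88, 88, 474]);
translate([327, 1543, 0]) cube([88, 88, 474]);
translate([2291, 151, 0]) cube([88, 88, 474]);
translate([2291, 1543, 0]) cube([88, 88, 474]);
translate([415, 151, 187]) cube([1876, 20, 187]);
translate([415, 1611, 187]) cube([1876, 20, 187]);
translate([327, 239, 187]) cube([20, 1304, 187]);
translate([2359, 239, 187]) cube([20, 1304, 187]);
translate([467, 151, 374]) cube([62, 1480, 21]);
translate([581, 151, 374]) cube([62, 1480, 21]);
translate([695, 151, 374]) cube([62, 1480, 21]);
translate([809, 151, 374]) cube([62, 1480, 21]);
translate([923, 151, 374]) cube([62, 1480, 21]);
translate([1037, 151, 374]) cube([62, 1480, 21]);
translate([1151, 151, 374]) cube([62, 1480, 21]);
translate([1265, 151, 374]) cube([62, 1480, 21]);
translate([1379, 151, 374]) cube([62, 1480, 21]);
translate([1493, 151, 374]) cube([62, 1480, 21]);
translate([1607, 151, 374]) cube([62, 1480, 21]);
translate([1721, 151, 374]) cube([62, 1480, 21]);
translate([1835, 151, 374]) cube([62, 1480, 21]);
translate([1949, 151, 374]) cube([62, 1480, 21]);
translate([2063, 151, 374]) cube([62, 1480, 21]);
translate([2177, 151, 374]) cube([62, 1480, 21]);
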